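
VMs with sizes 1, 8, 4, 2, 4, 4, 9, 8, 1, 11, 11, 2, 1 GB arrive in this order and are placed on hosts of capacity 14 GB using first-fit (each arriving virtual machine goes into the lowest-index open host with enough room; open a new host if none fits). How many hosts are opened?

6

  1 → host 1 (new)  [load 1/14]
  8 → host 1  [load 9/14]
  4 → host 1  [load 13/14]
  2 → host 2 (new)  [load 2/14]
  4 → host 2  [load 6/14]
  4 → host 2  [load 10/14]
  9 → host 3 (new)  [load 9/14]
  8 → host 4 (new)  [load 8/14]
  1 → host 1  [load 14/14]
  11 → host 5 (new)  [load 11/14]
  11 → host 6 (new)  [load 11/14]
  2 → host 2  [load 12/14]
  1 → host 2  [load 13/14]
6 hosts opened.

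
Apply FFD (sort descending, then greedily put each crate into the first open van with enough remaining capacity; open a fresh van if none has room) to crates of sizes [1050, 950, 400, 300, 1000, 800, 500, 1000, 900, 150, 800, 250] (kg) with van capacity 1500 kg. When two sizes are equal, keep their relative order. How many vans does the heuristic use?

Sorted descending: 1050, 1000, 1000, 950, 900, 800, 800, 500, 400, 300, 250, 150.
  1050 → van 1 (new)  [load 1050/1500]
  1000 → van 2 (new)  [load 1000/1500]
  1000 → van 3 (new)  [load 1000/1500]
  950 → van 4 (new)  [load 950/1500]
  900 → van 5 (new)  [load 900/1500]
  800 → van 6 (new)  [load 800/1500]
  800 → van 7 (new)  [load 800/1500]
  500 → van 2  [load 1500/1500]
  400 → van 1  [load 1450/1500]
  300 → van 3  [load 1300/1500]
  250 → van 4  [load 1200/1500]
  150 → van 3  [load 1450/1500]
7 vans opened.

7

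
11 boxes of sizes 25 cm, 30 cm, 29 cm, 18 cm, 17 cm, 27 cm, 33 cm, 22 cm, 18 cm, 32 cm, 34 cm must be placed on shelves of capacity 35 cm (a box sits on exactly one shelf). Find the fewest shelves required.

Total = 34 + 33 + 32 + 30 + 29 + 27 + 25 + 22 + 18 + 18 + 17 = 285 cm.
Lower bound: ⌈285/35⌉ = 9 shelves.
Also, 10 boxes each exceed 35/2 cm, and no two of those can share a shelf, so at least 10 shelves are needed.
A packing using 10 shelves:
  shelf 1: 34 = 34
  shelf 2: 33 = 33
  shelf 3: 32 = 32
  shelf 4: 30 = 30
  shelf 5: 29 = 29
  shelf 6: 27 = 27
  shelf 7: 25 = 25
  shelf 8: 22 = 22
  shelf 9: 18 + 17 = 35
  shelf 10: 18 = 18
This matches the lower bound, so 10 is optimal.

10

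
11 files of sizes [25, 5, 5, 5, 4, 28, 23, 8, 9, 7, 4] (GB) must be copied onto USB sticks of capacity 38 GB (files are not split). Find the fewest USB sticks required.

Total = 28 + 25 + 23 + 9 + 8 + 7 + 5 + 5 + 5 + 4 + 4 = 123 GB.
Lower bound: ⌈123/38⌉ = 4 USB sticks.
A packing using 4 USB sticks:
  USB stick 1: 28 + 9 = 37
  USB stick 2: 25 + 8 + 5 = 38
  USB stick 3: 23 + 7 + 5 = 35
  USB stick 4: 5 + 4 + 4 = 13
This matches the lower bound, so 4 is optimal.

4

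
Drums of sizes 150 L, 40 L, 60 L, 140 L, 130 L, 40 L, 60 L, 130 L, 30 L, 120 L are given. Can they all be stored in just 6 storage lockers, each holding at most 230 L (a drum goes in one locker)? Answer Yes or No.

Yes

A valid assignment using 5 storage lockers:
  locker 1: 150 + 60 = 210
  locker 2: 140 + 60 + 30 = 230
  locker 3: 130 + 40 + 40 = 210
  locker 4: 130 = 130
  locker 5: 120 = 120
That uses only 5 ≤ 6, so 6 storage lockers are enough.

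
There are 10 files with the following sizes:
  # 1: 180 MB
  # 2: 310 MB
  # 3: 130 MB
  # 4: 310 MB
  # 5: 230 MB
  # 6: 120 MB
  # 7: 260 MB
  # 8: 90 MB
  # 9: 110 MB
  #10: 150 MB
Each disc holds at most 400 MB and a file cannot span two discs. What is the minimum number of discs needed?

Total = 310 + 310 + 260 + 230 + 180 + 150 + 130 + 120 + 110 + 90 = 1890 MB.
Lower bound: ⌈1890/400⌉ = 5 discs.
A packing using 6 discs:
  disc 1: 310 + 90 = 400
  disc 2: 310 = 310
  disc 3: 260 + 130 = 390
  disc 4: 230 + 150 = 380
  disc 5: 180 + 120 = 300
  disc 6: 110 = 110
No arrangement into 5 discs stays within capacity, so 6 is optimal.

6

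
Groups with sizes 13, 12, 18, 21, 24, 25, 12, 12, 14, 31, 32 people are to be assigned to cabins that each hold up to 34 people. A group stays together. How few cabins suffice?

Total = 32 + 31 + 25 + 24 + 21 + 18 + 14 + 13 + 12 + 12 + 12 = 214 people.
Lower bound: ⌈214/34⌉ = 7 cabins.
A packing using 8 cabins:
  cabin 1: 32 = 32
  cabin 2: 31 = 31
  cabin 3: 25 = 25
  cabin 4: 24 = 24
  cabin 5: 21 + 13 = 34
  cabin 6: 18 + 14 = 32
  cabin 7: 12 + 12 = 24
  cabin 8: 12 = 12
No arrangement into 7 cabins stays within capacity, so 8 is optimal.

8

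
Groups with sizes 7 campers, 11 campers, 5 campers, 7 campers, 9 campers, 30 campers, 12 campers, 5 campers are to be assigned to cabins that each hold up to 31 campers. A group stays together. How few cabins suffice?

Total = 30 + 12 + 11 + 9 + 7 + 7 + 5 + 5 = 86 campers.
Lower bound: ⌈86/31⌉ = 3 cabins.
A packing using 3 cabins:
  cabin 1: 30 = 30
  cabin 2: 12 + 11 + 7 = 30
  cabin 3: 9 + 7 + 5 + 5 = 26
This matches the lower bound, so 3 is optimal.

3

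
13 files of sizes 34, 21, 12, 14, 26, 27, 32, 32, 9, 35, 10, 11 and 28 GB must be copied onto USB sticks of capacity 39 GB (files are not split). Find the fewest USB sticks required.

Total = 35 + 34 + 32 + 32 + 28 + 27 + 26 + 21 + 14 + 12 + 11 + 10 + 9 = 291 GB.
Lower bound: ⌈291/39⌉ = 8 USB sticks.
A packing using 9 USB sticks:
  USB stick 1: 35 = 35
  USB stick 2: 34 = 34
  USB stick 3: 32 = 32
  USB stick 4: 32 = 32
  USB stick 5: 28 + 11 = 39
  USB stick 6: 27 + 12 = 39
  USB stick 7: 26 + 10 = 36
  USB stick 8: 21 + 14 = 35
  USB stick 9: 9 = 9
No arrangement into 8 USB sticks stays within capacity, so 9 is optimal.

9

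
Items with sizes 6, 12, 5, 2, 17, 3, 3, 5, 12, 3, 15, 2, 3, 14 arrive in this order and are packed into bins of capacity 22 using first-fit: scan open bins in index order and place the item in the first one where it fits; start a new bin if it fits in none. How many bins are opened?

6

  6 → bin 1 (new)  [load 6/22]
  12 → bin 1  [load 18/22]
  5 → bin 2 (new)  [load 5/22]
  2 → bin 1  [load 20/22]
  17 → bin 2  [load 22/22]
  3 → bin 3 (new)  [load 3/22]
  3 → bin 3  [load 6/22]
  5 → bin 3  [load 11/22]
  12 → bin 4 (new)  [load 12/22]
  3 → bin 3  [load 14/22]
  15 → bin 5 (new)  [load 15/22]
  2 → bin 1  [load 22/22]
  3 → bin 3  [load 17/22]
  14 → bin 6 (new)  [load 14/22]
6 bins opened.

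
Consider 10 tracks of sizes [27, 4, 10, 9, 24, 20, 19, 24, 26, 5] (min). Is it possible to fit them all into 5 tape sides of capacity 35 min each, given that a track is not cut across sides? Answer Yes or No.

No

Total = 168 min; ⌈168/35⌉ = 5.
6 tracks each exceed half the capacity and cannot share a side, forcing at least 6 tape sides.
At least 6 tape sides are required, but only 5 are allowed.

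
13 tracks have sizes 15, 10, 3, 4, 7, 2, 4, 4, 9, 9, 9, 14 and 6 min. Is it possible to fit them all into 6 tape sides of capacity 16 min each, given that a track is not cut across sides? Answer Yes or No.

No

Total = 96 min; ⌈96/16⌉ = 6.
The bound of 6 does not rule out 6, but exhaustive search shows no assignment into 6 tape sides of capacity 16 min exists — the minimum is 7.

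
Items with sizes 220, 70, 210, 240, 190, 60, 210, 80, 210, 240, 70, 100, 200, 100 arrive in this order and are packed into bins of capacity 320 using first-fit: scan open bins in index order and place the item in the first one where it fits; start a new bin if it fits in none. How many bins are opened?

  220 → bin 1 (new)  [load 220/320]
  70 → bin 1  [load 290/320]
  210 → bin 2 (new)  [load 210/320]
  240 → bin 3 (new)  [load 240/320]
  190 → bin 4 (new)  [load 190/320]
  60 → bin 2  [load 270/320]
  210 → bin 5 (new)  [load 210/320]
  80 → bin 3  [load 320/320]
  210 → bin 6 (new)  [load 210/320]
  240 → bin 7 (new)  [load 240/320]
  70 → bin 4  [load 260/320]
  100 → bin 5  [load 310/320]
  200 → bin 8 (new)  [load 200/320]
  100 → bin 6  [load 310/320]
8 bins opened.

8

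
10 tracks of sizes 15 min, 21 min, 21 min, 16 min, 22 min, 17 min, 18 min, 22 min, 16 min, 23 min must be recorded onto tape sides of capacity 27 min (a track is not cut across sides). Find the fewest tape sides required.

Total = 23 + 22 + 22 + 21 + 21 + 18 + 17 + 16 + 16 + 15 = 191 min.
Lower bound: ⌈191/27⌉ = 8 tape sides.
Also, 10 tracks each exceed 27/2 min, and no two of those can share a side, so at least 10 tape sides are needed.
A packing using 10 tape sides:
  side 1: 23 = 23
  side 2: 22 = 22
  side 3: 22 = 22
  side 4: 21 = 21
  side 5: 21 = 21
  side 6: 18 = 18
  side 7: 17 = 17
  side 8: 16 = 16
  side 9: 16 = 16
  side 10: 15 = 15
This matches the lower bound, so 10 is optimal.

10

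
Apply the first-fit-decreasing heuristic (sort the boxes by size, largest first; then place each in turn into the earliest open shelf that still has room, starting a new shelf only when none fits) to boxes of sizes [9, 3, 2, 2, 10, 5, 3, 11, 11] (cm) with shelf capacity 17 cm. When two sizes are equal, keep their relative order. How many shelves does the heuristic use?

4

Sorted descending: 11, 11, 10, 9, 5, 3, 3, 2, 2.
  11 → shelf 1 (new)  [load 11/17]
  11 → shelf 2 (new)  [load 11/17]
  10 → shelf 3 (new)  [load 10/17]
  9 → shelf 4 (new)  [load 9/17]
  5 → shelf 1  [load 16/17]
  3 → shelf 2  [load 14/17]
  3 → shelf 2  [load 17/17]
  2 → shelf 3  [load 12/17]
  2 → shelf 3  [load 14/17]
4 shelves opened.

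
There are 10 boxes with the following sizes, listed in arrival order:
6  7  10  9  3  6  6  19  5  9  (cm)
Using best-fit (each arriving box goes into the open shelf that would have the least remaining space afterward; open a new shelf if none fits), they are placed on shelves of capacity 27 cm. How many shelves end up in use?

  6 → shelf 1 (new)  [load 6/27]
  7 → shelf 1  [load 13/27]
  10 → shelf 1  [load 23/27]
  9 → shelf 2 (new)  [load 9/27]
  3 → shelf 1  [load 26/27]
  6 → shelf 2  [load 15/27]
  6 → shelf 2  [load 21/27]
  19 → shelf 3 (new)  [load 19/27]
  5 → shelf 2  [load 26/27]
  9 → shelf 4 (new)  [load 9/27]
4 shelves opened.

4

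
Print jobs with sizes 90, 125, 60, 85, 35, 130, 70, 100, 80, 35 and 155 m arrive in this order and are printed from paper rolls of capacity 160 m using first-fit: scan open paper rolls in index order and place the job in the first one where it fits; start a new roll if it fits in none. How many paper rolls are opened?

  90 → roll 1 (new)  [load 90/160]
  125 → roll 2 (new)  [load 125/160]
  60 → roll 1  [load 150/160]
  85 → roll 3 (new)  [load 85/160]
  35 → roll 2  [load 160/160]
  130 → roll 4 (new)  [load 130/160]
  70 → roll 3  [load 155/160]
  100 → roll 5 (new)  [load 100/160]
  80 → roll 6 (new)  [load 80/160]
  35 → roll 5  [load 135/160]
  155 → roll 7 (new)  [load 155/160]
7 paper rolls opened.

7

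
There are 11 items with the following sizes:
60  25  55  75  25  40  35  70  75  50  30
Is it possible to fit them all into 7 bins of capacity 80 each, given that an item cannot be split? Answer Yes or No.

Total = 540; ⌈540/80⌉ = 7.
The bound of 7 does not rule out 7, but exhaustive search shows no assignment into 7 bins of capacity 80 exists — the minimum is 8.

No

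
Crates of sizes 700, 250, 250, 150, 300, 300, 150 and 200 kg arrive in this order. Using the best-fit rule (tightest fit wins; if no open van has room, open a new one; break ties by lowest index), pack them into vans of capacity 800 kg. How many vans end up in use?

3

  700 → van 1 (new)  [load 700/800]
  250 → van 2 (new)  [load 250/800]
  250 → van 2  [load 500/800]
  150 → van 2  [load 650/800]
  300 → van 3 (new)  [load 300/800]
  300 → van 3  [load 600/800]
  150 → van 2  [load 800/800]
  200 → van 3  [load 800/800]
3 vans opened.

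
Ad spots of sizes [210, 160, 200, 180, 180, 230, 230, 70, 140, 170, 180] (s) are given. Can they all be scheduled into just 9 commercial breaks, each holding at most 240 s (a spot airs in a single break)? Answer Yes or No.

No

Total = 1950 s; ⌈1950/240⌉ = 9.
10 ad spots each exceed half the capacity and cannot share a break, forcing at least 10 commercial breaks.
At least 10 commercial breaks are required, but only 9 are allowed.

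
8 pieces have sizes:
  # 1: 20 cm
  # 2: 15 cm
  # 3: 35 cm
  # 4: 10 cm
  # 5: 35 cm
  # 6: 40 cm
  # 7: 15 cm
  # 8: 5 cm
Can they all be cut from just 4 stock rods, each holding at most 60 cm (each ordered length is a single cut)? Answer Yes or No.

A valid assignment using 3 stock rods:
  stock rod 1: 40 + 20 = 60
  stock rod 2: 35 + 15 + 10 = 60
  stock rod 3: 35 + 15 + 5 = 55
That uses only 3 ≤ 4, so 4 stock rods are enough.

Yes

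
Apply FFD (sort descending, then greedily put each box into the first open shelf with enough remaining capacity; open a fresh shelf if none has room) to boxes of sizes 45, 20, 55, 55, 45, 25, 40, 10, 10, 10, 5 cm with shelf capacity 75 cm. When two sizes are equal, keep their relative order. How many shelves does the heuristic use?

5

Sorted descending: 55, 55, 45, 45, 40, 25, 20, 10, 10, 10, 5.
  55 → shelf 1 (new)  [load 55/75]
  55 → shelf 2 (new)  [load 55/75]
  45 → shelf 3 (new)  [load 45/75]
  45 → shelf 4 (new)  [load 45/75]
  40 → shelf 5 (new)  [load 40/75]
  25 → shelf 3  [load 70/75]
  20 → shelf 1  [load 75/75]
  10 → shelf 2  [load 65/75]
  10 → shelf 2  [load 75/75]
  10 → shelf 4  [load 55/75]
  5 → shelf 3  [load 75/75]
5 shelves opened.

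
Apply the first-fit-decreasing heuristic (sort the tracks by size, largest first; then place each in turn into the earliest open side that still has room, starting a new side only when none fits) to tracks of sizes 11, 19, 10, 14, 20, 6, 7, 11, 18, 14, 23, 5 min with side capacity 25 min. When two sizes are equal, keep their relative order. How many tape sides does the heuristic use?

7

Sorted descending: 23, 20, 19, 18, 14, 14, 11, 11, 10, 7, 6, 5.
  23 → side 1 (new)  [load 23/25]
  20 → side 2 (new)  [load 20/25]
  19 → side 3 (new)  [load 19/25]
  18 → side 4 (new)  [load 18/25]
  14 → side 5 (new)  [load 14/25]
  14 → side 6 (new)  [load 14/25]
  11 → side 5  [load 25/25]
  11 → side 6  [load 25/25]
  10 → side 7 (new)  [load 10/25]
  7 → side 4  [load 25/25]
  6 → side 3  [load 25/25]
  5 → side 2  [load 25/25]
7 tape sides opened.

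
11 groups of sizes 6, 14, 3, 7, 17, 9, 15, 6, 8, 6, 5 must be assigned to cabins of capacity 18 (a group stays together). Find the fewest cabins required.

6

Total = 17 + 15 + 14 + 9 + 8 + 7 + 6 + 6 + 6 + 5 + 3 = 96.
Lower bound: ⌈96/18⌉ = 6 cabins.
A packing using 6 cabins:
  cabin 1: 17 = 17
  cabin 2: 15 + 3 = 18
  cabin 3: 14 = 14
  cabin 4: 9 + 8 = 17
  cabin 5: 7 + 6 + 5 = 18
  cabin 6: 6 + 6 = 12
This matches the lower bound, so 6 is optimal.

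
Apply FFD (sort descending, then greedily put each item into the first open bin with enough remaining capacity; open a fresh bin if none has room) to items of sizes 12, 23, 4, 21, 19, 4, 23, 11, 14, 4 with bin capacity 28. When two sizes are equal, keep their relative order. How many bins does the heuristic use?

6

Sorted descending: 23, 23, 21, 19, 14, 12, 11, 4, 4, 4.
  23 → bin 1 (new)  [load 23/28]
  23 → bin 2 (new)  [load 23/28]
  21 → bin 3 (new)  [load 21/28]
  19 → bin 4 (new)  [load 19/28]
  14 → bin 5 (new)  [load 14/28]
  12 → bin 5  [load 26/28]
  11 → bin 6 (new)  [load 11/28]
  4 → bin 1  [load 27/28]
  4 → bin 2  [load 27/28]
  4 → bin 3  [load 25/28]
6 bins opened.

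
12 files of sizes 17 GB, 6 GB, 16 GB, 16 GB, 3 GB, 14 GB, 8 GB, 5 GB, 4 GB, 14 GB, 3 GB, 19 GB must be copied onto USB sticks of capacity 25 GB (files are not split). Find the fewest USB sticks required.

Total = 19 + 17 + 16 + 16 + 14 + 14 + 8 + 6 + 5 + 4 + 3 + 3 = 125 GB.
Lower bound: ⌈125/25⌉ = 5 USB sticks.
Also, 6 files each exceed 25/2 GB, and no two of those can share a USB stick, so at least 6 USB sticks are needed.
A packing using 6 USB sticks:
  USB stick 1: 19 + 6 = 25
  USB stick 2: 17 + 8 = 25
  USB stick 3: 16 + 5 + 4 = 25
  USB stick 4: 16 + 3 + 3 = 22
  USB stick 5: 14 = 14
  USB stick 6: 14 = 14
This matches the lower bound, so 6 is optimal.

6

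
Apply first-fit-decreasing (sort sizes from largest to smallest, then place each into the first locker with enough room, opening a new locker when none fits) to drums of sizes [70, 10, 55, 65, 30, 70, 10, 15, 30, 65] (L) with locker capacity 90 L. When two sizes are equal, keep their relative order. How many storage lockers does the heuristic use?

6

Sorted descending: 70, 70, 65, 65, 55, 30, 30, 15, 10, 10.
  70 → locker 1 (new)  [load 70/90]
  70 → locker 2 (new)  [load 70/90]
  65 → locker 3 (new)  [load 65/90]
  65 → locker 4 (new)  [load 65/90]
  55 → locker 5 (new)  [load 55/90]
  30 → locker 5  [load 85/90]
  30 → locker 6 (new)  [load 30/90]
  15 → locker 1  [load 85/90]
  10 → locker 2  [load 80/90]
  10 → locker 2  [load 90/90]
6 storage lockers opened.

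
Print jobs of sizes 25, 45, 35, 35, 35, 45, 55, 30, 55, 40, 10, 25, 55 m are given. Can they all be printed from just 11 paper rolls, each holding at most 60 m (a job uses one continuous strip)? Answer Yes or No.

Yes

A valid assignment using 10 paper rolls:
  roll 1: 55 = 55
  roll 2: 55 = 55
  roll 3: 55 = 55
  roll 4: 45 + 10 = 55
  roll 5: 45 = 45
  roll 6: 40 = 40
  roll 7: 35 + 25 = 60
  roll 8: 35 + 25 = 60
  roll 9: 35 = 35
  roll 10: 30 = 30
That uses only 10 ≤ 11, so 11 paper rolls are enough.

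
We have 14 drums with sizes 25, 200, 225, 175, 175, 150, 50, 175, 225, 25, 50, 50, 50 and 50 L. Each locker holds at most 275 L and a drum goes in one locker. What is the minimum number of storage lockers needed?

7

Total = 225 + 225 + 200 + 175 + 175 + 175 + 150 + 50 + 50 + 50 + 50 + 50 + 25 + 25 = 1625 L.
Lower bound: ⌈1625/275⌉ = 6 storage lockers.
Also, 7 drums each exceed 275/2 L, and no two of those can share a locker, so at least 7 storage lockers are needed.
A packing using 7 storage lockers:
  locker 1: 225 + 50 = 275
  locker 2: 225 + 50 = 275
  locker 3: 200 + 50 + 25 = 275
  locker 4: 175 + 50 + 50 = 275
  locker 5: 175 + 25 = 200
  locker 6: 175 = 175
  locker 7: 150 = 150
This matches the lower bound, so 7 is optimal.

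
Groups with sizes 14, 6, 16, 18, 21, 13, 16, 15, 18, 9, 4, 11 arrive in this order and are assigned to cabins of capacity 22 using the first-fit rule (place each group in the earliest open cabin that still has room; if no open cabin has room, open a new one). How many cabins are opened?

9

  14 → cabin 1 (new)  [load 14/22]
  6 → cabin 1  [load 20/22]
  16 → cabin 2 (new)  [load 16/22]
  18 → cabin 3 (new)  [load 18/22]
  21 → cabin 4 (new)  [load 21/22]
  13 → cabin 5 (new)  [load 13/22]
  16 → cabin 6 (new)  [load 16/22]
  15 → cabin 7 (new)  [load 15/22]
  18 → cabin 8 (new)  [load 18/22]
  9 → cabin 5  [load 22/22]
  4 → cabin 2  [load 20/22]
  11 → cabin 9 (new)  [load 11/22]
9 cabins opened.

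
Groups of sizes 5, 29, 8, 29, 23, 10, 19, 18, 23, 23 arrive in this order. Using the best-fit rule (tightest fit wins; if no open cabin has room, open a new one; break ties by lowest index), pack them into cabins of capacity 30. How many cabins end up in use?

  5 → cabin 1 (new)  [load 5/30]
  29 → cabin 2 (new)  [load 29/30]
  8 → cabin 1  [load 13/30]
  29 → cabin 3 (new)  [load 29/30]
  23 → cabin 4 (new)  [load 23/30]
  10 → cabin 1  [load 23/30]
  19 → cabin 5 (new)  [load 19/30]
  18 → cabin 6 (new)  [load 18/30]
  23 → cabin 7 (new)  [load 23/30]
  23 → cabin 8 (new)  [load 23/30]
8 cabins opened.

8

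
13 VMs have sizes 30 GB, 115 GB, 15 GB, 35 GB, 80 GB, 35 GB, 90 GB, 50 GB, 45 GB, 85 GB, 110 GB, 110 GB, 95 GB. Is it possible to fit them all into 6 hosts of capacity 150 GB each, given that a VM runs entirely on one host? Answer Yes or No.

Total = 895 GB; ⌈895/150⌉ = 6.
7 VMs each exceed half the capacity and cannot share a host, forcing at least 7 hosts.
At least 7 hosts are required, but only 6 are allowed.

No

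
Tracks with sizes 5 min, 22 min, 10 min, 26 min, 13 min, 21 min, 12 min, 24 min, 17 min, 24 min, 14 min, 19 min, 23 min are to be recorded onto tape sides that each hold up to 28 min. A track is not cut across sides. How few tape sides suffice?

10

Total = 26 + 24 + 24 + 23 + 22 + 21 + 19 + 17 + 14 + 13 + 12 + 10 + 5 = 230 min.
Lower bound: ⌈230/28⌉ = 9 tape sides.
A packing using 10 tape sides:
  side 1: 26 = 26
  side 2: 24 = 24
  side 3: 24 = 24
  side 4: 23 + 5 = 28
  side 5: 22 = 22
  side 6: 21 = 21
  side 7: 19 = 19
  side 8: 17 + 10 = 27
  side 9: 14 + 13 = 27
  side 10: 12 = 12
No arrangement into 9 tape sides stays within capacity, so 10 is optimal.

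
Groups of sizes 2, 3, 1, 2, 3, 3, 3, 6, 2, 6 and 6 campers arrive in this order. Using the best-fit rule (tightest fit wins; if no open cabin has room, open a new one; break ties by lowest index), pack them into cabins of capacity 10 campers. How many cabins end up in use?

  2 → cabin 1 (new)  [load 2/10]
  3 → cabin 1  [load 5/10]
  1 → cabin 1  [load 6/10]
  2 → cabin 1  [load 8/10]
  3 → cabin 2 (new)  [load 3/10]
  3 → cabin 2  [load 6/10]
  3 → cabin 2  [load 9/10]
  6 → cabin 3 (new)  [load 6/10]
  2 → cabin 1  [load 10/10]
  6 → cabin 4 (new)  [load 6/10]
  6 → cabin 5 (new)  [load 6/10]
5 cabins opened.

5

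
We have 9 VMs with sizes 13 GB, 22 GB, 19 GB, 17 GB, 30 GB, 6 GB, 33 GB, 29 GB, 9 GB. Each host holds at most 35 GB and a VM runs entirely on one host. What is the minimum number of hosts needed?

6

Total = 33 + 30 + 29 + 22 + 19 + 17 + 13 + 9 + 6 = 178 GB.
Lower bound: ⌈178/35⌉ = 6 hosts.
A packing using 6 hosts:
  host 1: 33 = 33
  host 2: 30 = 30
  host 3: 29 + 6 = 35
  host 4: 22 + 13 = 35
  host 5: 19 + 9 = 28
  host 6: 17 = 17
This matches the lower bound, so 6 is optimal.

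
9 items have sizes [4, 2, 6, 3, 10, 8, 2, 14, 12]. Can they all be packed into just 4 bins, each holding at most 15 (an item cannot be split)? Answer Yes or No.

No

Total = 61; ⌈61/15⌉ = 5.
At least 5 bins are required, but only 4 are allowed.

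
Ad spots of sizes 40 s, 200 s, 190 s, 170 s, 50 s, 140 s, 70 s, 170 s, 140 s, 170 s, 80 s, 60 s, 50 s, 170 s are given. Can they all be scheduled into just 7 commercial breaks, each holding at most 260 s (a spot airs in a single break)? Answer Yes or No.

Total = 1700 s; ⌈1700/260⌉ = 7.
8 ad spots each exceed half the capacity and cannot share a break, forcing at least 8 commercial breaks.
At least 8 commercial breaks are required, but only 7 are allowed.

No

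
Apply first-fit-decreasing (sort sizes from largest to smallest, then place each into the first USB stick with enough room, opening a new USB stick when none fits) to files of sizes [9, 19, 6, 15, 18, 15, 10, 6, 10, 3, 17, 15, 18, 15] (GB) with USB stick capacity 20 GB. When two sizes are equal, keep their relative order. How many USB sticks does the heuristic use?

11

Sorted descending: 19, 18, 18, 17, 15, 15, 15, 15, 10, 10, 9, 6, 6, 3.
  19 → USB stick 1 (new)  [load 19/20]
  18 → USB stick 2 (new)  [load 18/20]
  18 → USB stick 3 (new)  [load 18/20]
  17 → USB stick 4 (new)  [load 17/20]
  15 → USB stick 5 (new)  [load 15/20]
  15 → USB stick 6 (new)  [load 15/20]
  15 → USB stick 7 (new)  [load 15/20]
  15 → USB stick 8 (new)  [load 15/20]
  10 → USB stick 9 (new)  [load 10/20]
  10 → USB stick 9  [load 20/20]
  9 → USB stick 10 (new)  [load 9/20]
  6 → USB stick 10  [load 15/20]
  6 → USB stick 11 (new)  [load 6/20]
  3 → USB stick 4  [load 20/20]
11 USB sticks opened.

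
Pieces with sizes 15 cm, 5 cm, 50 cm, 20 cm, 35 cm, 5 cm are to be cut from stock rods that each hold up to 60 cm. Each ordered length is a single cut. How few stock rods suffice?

3

Total = 50 + 35 + 20 + 15 + 5 + 5 = 130 cm.
Lower bound: ⌈130/60⌉ = 3 stock rods.
A packing using 3 stock rods:
  stock rod 1: 50 + 5 + 5 = 60
  stock rod 2: 35 + 20 = 55
  stock rod 3: 15 = 15
This matches the lower bound, so 3 is optimal.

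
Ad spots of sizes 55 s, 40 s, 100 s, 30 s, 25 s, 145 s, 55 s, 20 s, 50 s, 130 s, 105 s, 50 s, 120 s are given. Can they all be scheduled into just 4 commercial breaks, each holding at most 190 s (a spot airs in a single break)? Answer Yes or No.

No

Total = 925 s; ⌈925/190⌉ = 5.
At least 5 commercial breaks are required, but only 4 are allowed.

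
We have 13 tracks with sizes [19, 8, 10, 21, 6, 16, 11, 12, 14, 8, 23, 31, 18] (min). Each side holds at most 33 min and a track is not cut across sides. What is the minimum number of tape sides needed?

7

Total = 31 + 23 + 21 + 19 + 18 + 16 + 14 + 12 + 11 + 10 + 8 + 8 + 6 = 197 min.
Lower bound: ⌈197/33⌉ = 6 tape sides.
A packing using 7 tape sides:
  side 1: 31 = 31
  side 2: 23 + 10 = 33
  side 3: 21 + 12 = 33
  side 4: 19 + 14 = 33
  side 5: 18 + 11 = 29
  side 6: 16 + 8 + 8 = 32
  side 7: 6 = 6
No arrangement into 6 tape sides stays within capacity, so 7 is optimal.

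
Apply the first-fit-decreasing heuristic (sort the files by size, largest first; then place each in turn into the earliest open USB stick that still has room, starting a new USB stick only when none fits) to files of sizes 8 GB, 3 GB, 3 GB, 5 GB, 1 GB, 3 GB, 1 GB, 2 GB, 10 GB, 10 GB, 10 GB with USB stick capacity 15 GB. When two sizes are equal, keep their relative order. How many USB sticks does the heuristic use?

Sorted descending: 10, 10, 10, 8, 5, 3, 3, 3, 2, 1, 1.
  10 → USB stick 1 (new)  [load 10/15]
  10 → USB stick 2 (new)  [load 10/15]
  10 → USB stick 3 (new)  [load 10/15]
  8 → USB stick 4 (new)  [load 8/15]
  5 → USB stick 1  [load 15/15]
  3 → USB stick 2  [load 13/15]
  3 → USB stick 3  [load 13/15]
  3 → USB stick 4  [load 11/15]
  2 → USB stick 2  [load 15/15]
  1 → USB stick 3  [load 14/15]
  1 → USB stick 3  [load 15/15]
4 USB sticks opened.

4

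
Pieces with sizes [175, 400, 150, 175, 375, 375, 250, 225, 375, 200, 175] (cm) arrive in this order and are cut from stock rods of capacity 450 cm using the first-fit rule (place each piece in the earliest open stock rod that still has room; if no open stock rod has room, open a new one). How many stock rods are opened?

  175 → stock rod 1 (new)  [load 175/450]
  400 → stock rod 2 (new)  [load 400/450]
  150 → stock rod 1  [load 325/450]
  175 → stock rod 3 (new)  [load 175/450]
  375 → stock rod 4 (new)  [load 375/450]
  375 → stock rod 5 (new)  [load 375/450]
  250 → stock rod 3  [load 425/450]
  225 → stock rod 6 (new)  [load 225/450]
  375 → stock rod 7 (new)  [load 375/450]
  200 → stock rod 6  [load 425/450]
  175 → stock rod 8 (new)  [load 175/450]
8 stock rods opened.

8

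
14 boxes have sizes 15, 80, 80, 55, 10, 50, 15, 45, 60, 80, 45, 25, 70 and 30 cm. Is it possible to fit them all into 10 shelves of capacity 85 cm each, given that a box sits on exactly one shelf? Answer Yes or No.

A valid assignment using 9 shelves:
  shelf 1: 80 = 80
  shelf 2: 80 = 80
  shelf 3: 80 = 80
  shelf 4: 70 + 15 = 85
  shelf 5: 60 + 25 = 85
  shelf 6: 55 + 30 = 85
  shelf 7: 50 + 15 + 10 = 75
  shelf 8: 45 = 45
  shelf 9: 45 = 45
That uses only 9 ≤ 10, so 10 shelves are enough.

Yes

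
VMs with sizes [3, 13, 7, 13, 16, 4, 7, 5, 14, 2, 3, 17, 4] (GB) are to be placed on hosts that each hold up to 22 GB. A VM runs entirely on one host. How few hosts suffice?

5

Total = 17 + 16 + 14 + 13 + 13 + 7 + 7 + 5 + 4 + 4 + 3 + 3 + 2 = 108 GB.
Lower bound: ⌈108/22⌉ = 5 hosts.
A packing using 5 hosts:
  host 1: 17 + 5 = 22
  host 2: 16 + 3 + 3 = 22
  host 3: 14 + 7 = 21
  host 4: 13 + 7 + 2 = 22
  host 5: 13 + 4 + 4 = 21
This matches the lower bound, so 5 is optimal.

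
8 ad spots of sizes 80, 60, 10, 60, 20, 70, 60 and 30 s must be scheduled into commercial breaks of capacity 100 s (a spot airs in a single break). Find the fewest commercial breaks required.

Total = 80 + 70 + 60 + 60 + 60 + 30 + 20 + 10 = 390 s.
Lower bound: ⌈390/100⌉ = 4 commercial breaks.
Also, 5 ad spots each exceed 50 s, and no two of those can share a break, so at least 5 commercial breaks are needed.
A packing using 5 commercial breaks:
  break 1: 80 + 20 = 100
  break 2: 70 + 30 = 100
  break 3: 60 + 10 = 70
  break 4: 60 = 60
  break 5: 60 = 60
This matches the lower bound, so 5 is optimal.

5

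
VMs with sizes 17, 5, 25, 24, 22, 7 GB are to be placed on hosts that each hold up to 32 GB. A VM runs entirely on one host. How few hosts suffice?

Total = 25 + 24 + 22 + 17 + 7 + 5 = 100 GB.
Lower bound: ⌈100/32⌉ = 4 hosts.
A packing using 4 hosts:
  host 1: 25 + 7 = 32
  host 2: 24 + 5 = 29
  host 3: 22 = 22
  host 4: 17 = 17
This matches the lower bound, so 4 is optimal.

4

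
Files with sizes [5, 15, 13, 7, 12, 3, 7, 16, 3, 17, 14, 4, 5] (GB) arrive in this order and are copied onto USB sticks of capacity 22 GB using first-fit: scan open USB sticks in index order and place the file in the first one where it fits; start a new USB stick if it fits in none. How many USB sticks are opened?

6

  5 → USB stick 1 (new)  [load 5/22]
  15 → USB stick 1  [load 20/22]
  13 → USB stick 2 (new)  [load 13/22]
  7 → USB stick 2  [load 20/22]
  12 → USB stick 3 (new)  [load 12/22]
  3 → USB stick 3  [load 15/22]
  7 → USB stick 3  [load 22/22]
  16 → USB stick 4 (new)  [load 16/22]
  3 → USB stick 4  [load 19/22]
  17 → USB stick 5 (new)  [load 17/22]
  14 → USB stick 6 (new)  [load 14/22]
  4 → USB stick 5  [load 21/22]
  5 → USB stick 6  [load 19/22]
6 USB sticks opened.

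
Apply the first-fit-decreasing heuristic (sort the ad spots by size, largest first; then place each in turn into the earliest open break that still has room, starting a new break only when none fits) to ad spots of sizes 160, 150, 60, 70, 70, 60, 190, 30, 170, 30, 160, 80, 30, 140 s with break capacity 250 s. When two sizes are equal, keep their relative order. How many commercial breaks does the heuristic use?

6

Sorted descending: 190, 170, 160, 160, 150, 140, 80, 70, 70, 60, 60, 30, 30, 30.
  190 → break 1 (new)  [load 190/250]
  170 → break 2 (new)  [load 170/250]
  160 → break 3 (new)  [load 160/250]
  160 → break 4 (new)  [load 160/250]
  150 → break 5 (new)  [load 150/250]
  140 → break 6 (new)  [load 140/250]
  80 → break 2  [load 250/250]
  70 → break 3  [load 230/250]
  70 → break 4  [load 230/250]
  60 → break 1  [load 250/250]
  60 → break 5  [load 210/250]
  30 → break 5  [load 240/250]
  30 → break 6  [load 170/250]
  30 → break 6  [load 200/250]
6 commercial breaks opened.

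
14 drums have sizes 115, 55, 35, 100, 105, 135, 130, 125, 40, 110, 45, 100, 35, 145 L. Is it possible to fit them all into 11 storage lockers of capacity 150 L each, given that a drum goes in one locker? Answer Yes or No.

Yes

A valid assignment using 10 storage lockers:
  locker 1: 145 = 145
  locker 2: 135 = 135
  locker 3: 130 = 130
  locker 4: 125 = 125
  locker 5: 115 + 35 = 150
  locker 6: 110 + 40 = 150
  locker 7: 105 + 45 = 150
  locker 8: 100 + 35 = 135
  locker 9: 100 = 100
  locker 10: 55 = 55
That uses only 10 ≤ 11, so 11 storage lockers are enough.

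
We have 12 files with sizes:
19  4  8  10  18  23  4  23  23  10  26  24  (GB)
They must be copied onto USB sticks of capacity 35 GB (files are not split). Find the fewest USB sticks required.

Total = 26 + 24 + 23 + 23 + 23 + 19 + 18 + 10 + 10 + 8 + 4 + 4 = 192 GB.
Lower bound: ⌈192/35⌉ = 6 USB sticks.
Also, 7 files each exceed 35/2 GB, and no two of those can share a USB stick, so at least 7 USB sticks are needed.
A packing using 7 USB sticks:
  USB stick 1: 26 + 8 = 34
  USB stick 2: 24 + 10 = 34
  USB stick 3: 23 + 10 = 33
  USB stick 4: 23 + 4 + 4 = 31
  USB stick 5: 23 = 23
  USB stick 6: 19 = 19
  USB stick 7: 18 = 18
This matches the lower bound, so 7 is optimal.

7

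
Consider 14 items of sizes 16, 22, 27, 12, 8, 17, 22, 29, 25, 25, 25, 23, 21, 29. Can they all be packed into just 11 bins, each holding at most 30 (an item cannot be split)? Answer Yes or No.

No

Total = 301; ⌈301/30⌉ = 11.
12 items each exceed half the capacity and cannot share a bin, forcing at least 12 bins.
At least 12 bins are required, but only 11 are allowed.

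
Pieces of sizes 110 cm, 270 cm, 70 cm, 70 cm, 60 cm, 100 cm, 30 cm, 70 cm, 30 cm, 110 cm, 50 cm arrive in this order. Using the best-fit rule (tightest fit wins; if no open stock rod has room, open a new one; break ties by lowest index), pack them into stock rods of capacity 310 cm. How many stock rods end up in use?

  110 → stock rod 1 (new)  [load 110/310]
  270 → stock rod 2 (new)  [load 270/310]
  70 → stock rod 1  [load 180/310]
  70 → stock rod 1  [load 250/310]
  60 → stock rod 1  [load 310/310]
  100 → stock rod 3 (new)  [load 100/310]
  30 → stock rod 2  [load 300/310]
  70 → stock rod 3  [load 170/310]
  30 → stock rod 3  [load 200/310]
  110 → stock rod 3  [load 310/310]
  50 → stock rod 4 (new)  [load 50/310]
4 stock rods opened.

4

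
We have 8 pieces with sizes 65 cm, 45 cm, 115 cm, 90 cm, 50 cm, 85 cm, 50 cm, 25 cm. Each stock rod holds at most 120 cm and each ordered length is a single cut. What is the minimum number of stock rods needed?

Total = 115 + 90 + 85 + 65 + 50 + 50 + 45 + 25 = 525 cm.
Lower bound: ⌈525/120⌉ = 5 stock rods.
A packing using 5 stock rods:
  stock rod 1: 115 = 115
  stock rod 2: 90 + 25 = 115
  stock rod 3: 85 = 85
  stock rod 4: 65 + 50 = 115
  stock rod 5: 50 + 45 = 95
This matches the lower bound, so 5 is optimal.

5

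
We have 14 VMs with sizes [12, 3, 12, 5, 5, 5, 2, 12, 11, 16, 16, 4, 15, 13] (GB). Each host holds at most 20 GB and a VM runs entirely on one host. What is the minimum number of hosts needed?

Total = 16 + 16 + 15 + 13 + 12 + 12 + 12 + 11 + 5 + 5 + 5 + 4 + 3 + 2 = 131 GB.
Lower bound: ⌈131/20⌉ = 7 hosts.
Also, 8 VMs each exceed 10 GB, and no two of those can share a host, so at least 8 hosts are needed.
A packing using 8 hosts:
  host 1: 16 + 4 = 20
  host 2: 16 + 3 = 19
  host 3: 15 + 5 = 20
  host 4: 13 + 5 + 2 = 20
  host 5: 12 + 5 = 17
  host 6: 12 = 12
  host 7: 12 = 12
  host 8: 11 = 11
This matches the lower bound, so 8 is optimal.

8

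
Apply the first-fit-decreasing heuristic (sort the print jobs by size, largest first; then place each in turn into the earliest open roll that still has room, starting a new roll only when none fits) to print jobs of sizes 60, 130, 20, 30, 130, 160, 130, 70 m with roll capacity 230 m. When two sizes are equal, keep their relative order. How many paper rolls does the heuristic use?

4

Sorted descending: 160, 130, 130, 130, 70, 60, 30, 20.
  160 → roll 1 (new)  [load 160/230]
  130 → roll 2 (new)  [load 130/230]
  130 → roll 3 (new)  [load 130/230]
  130 → roll 4 (new)  [load 130/230]
  70 → roll 1  [load 230/230]
  60 → roll 2  [load 190/230]
  30 → roll 2  [load 220/230]
  20 → roll 3  [load 150/230]
4 paper rolls opened.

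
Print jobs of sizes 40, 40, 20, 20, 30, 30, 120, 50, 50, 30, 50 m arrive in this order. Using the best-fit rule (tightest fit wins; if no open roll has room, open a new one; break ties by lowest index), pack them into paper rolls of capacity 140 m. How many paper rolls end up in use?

4

  40 → roll 1 (new)  [load 40/140]
  40 → roll 1  [load 80/140]
  20 → roll 1  [load 100/140]
  20 → roll 1  [load 120/140]
  30 → roll 2 (new)  [load 30/140]
  30 → roll 2  [load 60/140]
  120 → roll 3 (new)  [load 120/140]
  50 → roll 2  [load 110/140]
  50 → roll 4 (new)  [load 50/140]
  30 → roll 2  [load 140/140]
  50 → roll 4  [load 100/140]
4 paper rolls opened.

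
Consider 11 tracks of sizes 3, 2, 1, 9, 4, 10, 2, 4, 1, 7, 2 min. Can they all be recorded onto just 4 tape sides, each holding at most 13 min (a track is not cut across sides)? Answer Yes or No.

Yes

A valid assignment using 4 tape sides:
  side 1: 10 + 3 = 13
  side 2: 9 + 4 = 13
  side 3: 7 + 4 + 2 = 13
  side 4: 2 + 2 + 1 + 1 = 6
Every load is within 13 min, so 4 tape sides suffice.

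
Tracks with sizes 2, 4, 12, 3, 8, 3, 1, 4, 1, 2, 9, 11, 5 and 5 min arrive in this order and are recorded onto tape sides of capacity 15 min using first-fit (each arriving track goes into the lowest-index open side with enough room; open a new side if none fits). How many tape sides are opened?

6

  2 → side 1 (new)  [load 2/15]
  4 → side 1  [load 6/15]
  12 → side 2 (new)  [load 12/15]
  3 → side 1  [load 9/15]
  8 → side 3 (new)  [load 8/15]
  3 → side 1  [load 12/15]
  1 → side 1  [load 13/15]
  4 → side 3  [load 12/15]
  1 → side 1  [load 14/15]
  2 → side 2  [load 14/15]
  9 → side 4 (new)  [load 9/15]
  11 → side 5 (new)  [load 11/15]
  5 → side 4  [load 14/15]
  5 → side 6 (new)  [load 5/15]
6 tape sides opened.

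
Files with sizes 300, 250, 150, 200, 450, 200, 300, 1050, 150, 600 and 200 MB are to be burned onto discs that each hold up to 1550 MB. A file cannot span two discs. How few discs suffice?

Total = 1050 + 600 + 450 + 300 + 300 + 250 + 200 + 200 + 200 + 150 + 150 = 3850 MB.
Lower bound: ⌈3850/1550⌉ = 3 discs.
A packing using 3 discs:
  disc 1: 1050 + 450 = 1500
  disc 2: 600 + 300 + 300 + 250 = 1450
  disc 3: 200 + 200 + 200 + 150 + 150 = 900
This matches the lower bound, so 3 is optimal.

3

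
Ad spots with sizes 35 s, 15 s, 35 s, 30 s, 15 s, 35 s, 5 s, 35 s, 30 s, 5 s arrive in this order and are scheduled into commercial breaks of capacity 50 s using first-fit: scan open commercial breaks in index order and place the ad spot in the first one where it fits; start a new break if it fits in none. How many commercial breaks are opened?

  35 → break 1 (new)  [load 35/50]
  15 → break 1  [load 50/50]
  35 → break 2 (new)  [load 35/50]
  30 → break 3 (new)  [load 30/50]
  15 → break 2  [load 50/50]
  35 → break 4 (new)  [load 35/50]
  5 → break 3  [load 35/50]
  35 → break 5 (new)  [load 35/50]
  30 → break 6 (new)  [load 30/50]
  5 → break 3  [load 40/50]
6 commercial breaks opened.

6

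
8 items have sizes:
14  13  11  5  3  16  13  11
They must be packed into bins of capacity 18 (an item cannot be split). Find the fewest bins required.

Total = 16 + 14 + 13 + 13 + 11 + 11 + 5 + 3 = 86.
Lower bound: ⌈86/18⌉ = 5 bins.
Also, 6 items each exceed 9, and no two of those can share a bin, so at least 6 bins are needed.
A packing using 6 bins:
  bin 1: 16 = 16
  bin 2: 14 + 3 = 17
  bin 3: 13 + 5 = 18
  bin 4: 13 = 13
  bin 5: 11 = 11
  bin 6: 11 = 11
This matches the lower bound, so 6 is optimal.

6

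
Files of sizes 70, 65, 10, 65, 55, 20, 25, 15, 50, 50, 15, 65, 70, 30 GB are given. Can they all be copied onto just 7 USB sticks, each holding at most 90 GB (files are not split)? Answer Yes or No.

Total = 605 GB; ⌈605/90⌉ = 7.
8 files each exceed half the capacity and cannot share a USB stick, forcing at least 8 USB sticks.
At least 8 USB sticks are required, but only 7 are allowed.

No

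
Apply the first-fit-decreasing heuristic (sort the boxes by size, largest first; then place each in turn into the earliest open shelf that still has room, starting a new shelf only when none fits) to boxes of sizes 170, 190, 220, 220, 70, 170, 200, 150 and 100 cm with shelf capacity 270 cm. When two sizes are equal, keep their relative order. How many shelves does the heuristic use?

7

Sorted descending: 220, 220, 200, 190, 170, 170, 150, 100, 70.
  220 → shelf 1 (new)  [load 220/270]
  220 → shelf 2 (new)  [load 220/270]
  200 → shelf 3 (new)  [load 200/270]
  190 → shelf 4 (new)  [load 190/270]
  170 → shelf 5 (new)  [load 170/270]
  170 → shelf 6 (new)  [load 170/270]
  150 → shelf 7 (new)  [load 150/270]
  100 → shelf 5  [load 270/270]
  70 → shelf 3  [load 270/270]
7 shelves opened.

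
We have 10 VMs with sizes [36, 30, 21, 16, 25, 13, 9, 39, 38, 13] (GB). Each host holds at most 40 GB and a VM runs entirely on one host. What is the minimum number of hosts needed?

Total = 39 + 38 + 36 + 30 + 25 + 21 + 16 + 13 + 13 + 9 = 240 GB.
Lower bound: ⌈240/40⌉ = 6 hosts.
A packing using 7 hosts:
  host 1: 39 = 39
  host 2: 38 = 38
  host 3: 36 = 36
  host 4: 30 + 9 = 39
  host 5: 25 + 13 = 38
  host 6: 21 + 16 = 37
  host 7: 13 = 13
No arrangement into 6 hosts stays within capacity, so 7 is optimal.

7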